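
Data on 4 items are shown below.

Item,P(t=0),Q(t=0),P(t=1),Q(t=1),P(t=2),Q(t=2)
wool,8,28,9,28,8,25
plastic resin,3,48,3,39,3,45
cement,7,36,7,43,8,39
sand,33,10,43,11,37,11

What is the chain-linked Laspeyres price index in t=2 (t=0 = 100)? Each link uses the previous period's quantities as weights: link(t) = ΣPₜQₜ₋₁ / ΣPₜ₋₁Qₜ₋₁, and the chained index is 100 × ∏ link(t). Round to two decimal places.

108.41

Link t=0→t=1:
ΣP(t=1)Q(t=0) = 9×28 + 3×48 + 7×36 + 43×10 = 252 + 144 + 252 + 430 = 1078
ΣP(t=0)Q(t=0) = 8×28 + 3×48 + 7×36 + 33×10 = 224 + 144 + 252 + 330 = 950
link = 1078/950 = 1.134737
Link t=1→t=2:
ΣP(t=2)Q(t=1) = 8×28 + 3×39 + 8×43 + 37×11 = 224 + 117 + 344 + 407 = 1092
ΣP(t=1)Q(t=1) = 9×28 + 3×39 + 7×43 + 43×11 = 252 + 117 + 301 + 473 = 1143
link = 1092/1143 = 0.955381
Chained index = 100 × 1.134737 × 0.955381 = 108.4106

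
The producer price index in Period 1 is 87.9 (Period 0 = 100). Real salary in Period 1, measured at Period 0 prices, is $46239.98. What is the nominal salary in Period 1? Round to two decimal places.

40644.94

Nominal = Real × (Index/100) = 46239.98 × (87.9/100)
        = 46239.98 × 0.879 = 40644.9424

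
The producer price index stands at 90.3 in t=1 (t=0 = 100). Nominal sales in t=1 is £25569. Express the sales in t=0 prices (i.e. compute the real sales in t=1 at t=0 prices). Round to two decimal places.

28315.61

Real = Nominal ÷ (Index/100) = 25569 ÷ (90.3/100)
     = 25569 ÷ 0.903 = 28315.6146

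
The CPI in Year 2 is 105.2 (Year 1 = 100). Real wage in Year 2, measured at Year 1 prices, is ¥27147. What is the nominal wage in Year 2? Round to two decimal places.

Nominal = Real × (Index/100) = 27147 × (105.2/100)
        = 27147 × 1.052 = 28558.6440

28558.64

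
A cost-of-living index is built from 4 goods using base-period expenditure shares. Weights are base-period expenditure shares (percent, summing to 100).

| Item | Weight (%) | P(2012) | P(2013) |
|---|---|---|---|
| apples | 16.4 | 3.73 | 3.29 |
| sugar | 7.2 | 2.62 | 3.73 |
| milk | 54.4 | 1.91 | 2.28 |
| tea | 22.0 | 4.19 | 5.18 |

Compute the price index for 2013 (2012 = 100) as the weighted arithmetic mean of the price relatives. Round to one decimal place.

116.9

apples: 16.4 × (3.29/3.73) = 16.4 × 0.882038 = 14.4654
sugar: 7.2 × (3.73/2.62) = 7.2 × 1.423664 = 10.2504
milk: 54.4 × (2.28/1.91) = 54.4 × 1.193717 = 64.9382
tea: 22.0 × (5.18/4.19) = 22.0 × 1.236277 = 27.1981
Index = Σ wᵢ·(p₁ᵢ/p₀ᵢ) = 14.4654 + 10.2504 + 64.9382 + 27.1981 = 116.8521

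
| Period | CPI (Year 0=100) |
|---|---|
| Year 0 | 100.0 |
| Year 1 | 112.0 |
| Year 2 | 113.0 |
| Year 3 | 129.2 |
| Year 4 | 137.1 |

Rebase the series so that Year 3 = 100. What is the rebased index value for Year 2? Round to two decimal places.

87.46

Rebased(Year 2) = 113.0 / 129.2 × 100 = 87.4613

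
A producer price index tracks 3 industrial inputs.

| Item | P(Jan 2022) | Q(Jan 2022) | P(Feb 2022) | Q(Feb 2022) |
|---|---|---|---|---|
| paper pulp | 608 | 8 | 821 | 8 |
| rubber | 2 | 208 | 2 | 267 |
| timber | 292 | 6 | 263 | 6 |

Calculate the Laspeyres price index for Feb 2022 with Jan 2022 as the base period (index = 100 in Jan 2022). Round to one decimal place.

Laspeyres price index uses base-period quantities as weights.
ΣP(Feb 2022)·Q(Jan 2022) = 821×8 + 2×208 + 263×6 = 6568 + 416 + 1578 = 8562
ΣP(Jan 2022)·Q(Jan 2022) = 608×8 + 2×208 + 292×6 = 4864 + 416 + 1752 = 7032
Index = 8562 / 7032 × 100 = 121.7577

121.8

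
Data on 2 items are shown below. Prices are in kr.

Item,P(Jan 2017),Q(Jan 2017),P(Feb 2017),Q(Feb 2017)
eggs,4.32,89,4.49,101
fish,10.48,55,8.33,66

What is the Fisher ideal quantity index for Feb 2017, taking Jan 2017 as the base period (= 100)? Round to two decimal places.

Laspeyres component (base-period weights):
ΣP(Jan 2017)Q(Feb 2017) = 4.32×101 + 10.48×66 = 436.32 + 691.68 = 1128
ΣP(Jan 2017)Q(Jan 2017) = 4.32×89 + 10.48×55 = 384.48 + 576.4 = 960.88
L = 1128 / 960.88 × 100 = 117.3924
Paasche component (current-period weights):
ΣP(Feb 2017)Q(Feb 2017) = 4.49×101 + 8.33×66 = 453.49 + 549.78 = 1003.27
ΣP(Feb 2017)Q(Jan 2017) = 4.49×89 + 8.33×55 = 399.61 + 458.15 = 857.76
P = 1003.27 / 857.76 × 100 = 116.9640
Fisher = √(L × P) = √(117.3924 × 116.9640) = 117.1780

117.18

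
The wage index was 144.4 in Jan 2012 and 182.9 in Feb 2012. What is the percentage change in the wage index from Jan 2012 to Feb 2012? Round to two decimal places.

Change = (182.9 − 144.4) / 144.4 × 100
       = 38.5 / 144.4 × 100 = 26.6620%

26.66%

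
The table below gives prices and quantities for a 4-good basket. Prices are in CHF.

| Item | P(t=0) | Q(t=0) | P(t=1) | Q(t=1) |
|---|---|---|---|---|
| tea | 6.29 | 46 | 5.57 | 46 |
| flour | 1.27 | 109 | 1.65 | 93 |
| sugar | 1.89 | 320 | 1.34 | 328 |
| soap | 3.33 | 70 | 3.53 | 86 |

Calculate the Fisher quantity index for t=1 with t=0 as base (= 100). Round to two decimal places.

Laspeyres component (base-period weights):
ΣP(t=0)Q(t=1) = 6.29×46 + 1.27×93 + 1.89×328 + 3.33×86 = 289.34 + 118.11 + 619.92 + 286.38 = 1313.75
ΣP(t=0)Q(t=0) = 6.29×46 + 1.27×109 + 1.89×320 + 3.33×70 = 289.34 + 138.43 + 604.8 + 233.1 = 1265.67
L = 1313.75 / 1265.67 × 100 = 103.7988
Paasche component (current-period weights):
ΣP(t=1)Q(t=1) = 5.57×46 + 1.65×93 + 1.34×328 + 3.53×86 = 256.22 + 153.45 + 439.52 + 303.58 = 1152.77
ΣP(t=1)Q(t=0) = 5.57×46 + 1.65×109 + 1.34×320 + 3.53×70 = 256.22 + 179.85 + 428.8 + 247.1 = 1111.97
P = 1152.77 / 1111.97 × 100 = 103.6692
Fisher = √(L × P) = √(103.7988 × 103.6692) = 103.7340

103.73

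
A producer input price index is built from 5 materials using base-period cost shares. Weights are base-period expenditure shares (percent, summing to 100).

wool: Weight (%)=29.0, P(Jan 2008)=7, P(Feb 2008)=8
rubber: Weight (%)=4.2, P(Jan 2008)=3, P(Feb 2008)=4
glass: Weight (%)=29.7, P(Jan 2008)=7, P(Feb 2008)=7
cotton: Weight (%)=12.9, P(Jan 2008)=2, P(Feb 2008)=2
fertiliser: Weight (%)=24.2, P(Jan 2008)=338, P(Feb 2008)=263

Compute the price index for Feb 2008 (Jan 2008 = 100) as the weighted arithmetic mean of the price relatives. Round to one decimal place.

wool: 29.0 × (8/7) = 29.0 × 1.142857 = 33.1429
rubber: 4.2 × (4/3) = 4.2 × 1.333333 = 5.6000
glass: 29.7 × (7/7) = 29.7 × 1.000000 = 29.7000
cotton: 12.9 × (2/2) = 12.9 × 1.000000 = 12.9000
fertiliser: 24.2 × (263/338) = 24.2 × 0.778107 = 18.8302
Index = Σ wᵢ·(p₁ᵢ/p₀ᵢ) = 33.1429 + 5.6000 + 29.7000 + 12.9000 + 18.8302 = 100.1730

100.2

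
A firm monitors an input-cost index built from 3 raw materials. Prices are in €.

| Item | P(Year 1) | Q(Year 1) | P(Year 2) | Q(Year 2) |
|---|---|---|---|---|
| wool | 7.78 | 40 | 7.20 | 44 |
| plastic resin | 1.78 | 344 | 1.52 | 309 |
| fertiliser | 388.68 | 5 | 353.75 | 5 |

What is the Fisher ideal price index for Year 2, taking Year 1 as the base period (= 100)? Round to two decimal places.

90.04

Laspeyres component (base-period weights):
ΣP(Year 2)Q(Year 1) = 7.20×40 + 1.52×344 + 353.75×5 = 288 + 522.88 + 1768.75 = 2579.63
ΣP(Year 1)Q(Year 1) = 7.78×40 + 1.78×344 + 388.68×5 = 311.2 + 612.32 + 1943.4 = 2866.92
L = 2579.63 / 2866.92 × 100 = 89.9791
Paasche component (current-period weights):
ΣP(Year 2)Q(Year 2) = 7.20×44 + 1.52×309 + 353.75×5 = 316.8 + 469.68 + 1768.75 = 2555.23
ΣP(Year 1)Q(Year 2) = 7.78×44 + 1.78×309 + 388.68×5 = 342.32 + 550.02 + 1943.4 = 2835.74
P = 2555.23 / 2835.74 × 100 = 90.1080
Fisher = √(L × P) = √(89.9791 × 90.1080) = 90.0436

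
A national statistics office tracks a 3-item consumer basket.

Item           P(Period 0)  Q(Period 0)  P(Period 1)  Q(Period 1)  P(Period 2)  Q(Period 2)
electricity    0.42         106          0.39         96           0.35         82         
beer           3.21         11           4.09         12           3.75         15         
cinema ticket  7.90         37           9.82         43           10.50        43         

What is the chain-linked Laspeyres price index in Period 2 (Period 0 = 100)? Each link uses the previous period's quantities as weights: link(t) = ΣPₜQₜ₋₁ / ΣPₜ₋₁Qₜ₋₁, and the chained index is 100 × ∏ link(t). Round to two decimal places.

125.90

Link Period 0→Period 1:
ΣP(Period 1)Q(Period 0) = 0.39×106 + 4.09×11 + 9.82×37 = 41.34 + 44.99 + 363.34 = 449.67
ΣP(Period 0)Q(Period 0) = 0.42×106 + 3.21×11 + 7.90×37 = 44.52 + 35.31 + 292.3 = 372.13
link = 449.67/372.13 = 1.208368
Link Period 1→Period 2:
ΣP(Period 2)Q(Period 1) = 0.35×96 + 3.75×12 + 10.50×43 = 33.6 + 45 + 451.5 = 530.1
ΣP(Period 1)Q(Period 1) = 0.39×96 + 4.09×12 + 9.82×43 = 37.44 + 49.08 + 422.26 = 508.78
link = 530.1/508.78 = 1.041904
Chained index = 100 × 1.208368 × 1.041904 = 125.9004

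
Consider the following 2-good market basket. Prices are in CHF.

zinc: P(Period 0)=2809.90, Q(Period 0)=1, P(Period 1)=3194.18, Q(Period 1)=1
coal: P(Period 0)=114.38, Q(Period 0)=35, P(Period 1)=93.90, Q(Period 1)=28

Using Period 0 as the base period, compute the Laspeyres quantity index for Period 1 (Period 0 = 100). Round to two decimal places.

88.25

Laspeyres quantity index uses base-period prices as weights.
ΣP(Period 0)·Q(Period 1) = 2809.90×1 + 114.38×28 = 2809.9 + 3202.64 = 6012.54
ΣP(Period 0)·Q(Period 0) = 2809.90×1 + 114.38×35 = 2809.9 + 4003.3 = 6813.2
Index = 6012.54 / 6813.2 × 100 = 88.2484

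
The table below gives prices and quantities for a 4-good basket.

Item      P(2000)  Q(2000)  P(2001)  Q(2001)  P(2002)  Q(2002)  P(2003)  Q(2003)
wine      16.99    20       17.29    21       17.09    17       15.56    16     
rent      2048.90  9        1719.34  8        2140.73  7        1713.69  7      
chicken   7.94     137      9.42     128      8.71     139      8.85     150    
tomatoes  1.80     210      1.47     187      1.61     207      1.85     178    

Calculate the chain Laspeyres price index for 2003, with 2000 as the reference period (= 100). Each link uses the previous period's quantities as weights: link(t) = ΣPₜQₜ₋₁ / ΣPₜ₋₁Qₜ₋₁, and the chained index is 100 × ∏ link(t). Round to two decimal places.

Link 2000→2001:
ΣP(2001)Q(2000) = 17.29×20 + 1719.34×9 + 9.42×137 + 1.47×210 = 345.8 + 15474.06 + 1290.54 + 308.7 = 17419.1
ΣP(2000)Q(2000) = 16.99×20 + 2048.90×9 + 7.94×137 + 1.80×210 = 339.8 + 18440.1 + 1087.78 + 378 = 20245.68
link = 17419.1/20245.68 = 0.860386
Link 2001→2002:
ΣP(2002)Q(2001) = 17.09×21 + 2140.73×8 + 8.71×128 + 1.61×187 = 358.89 + 17125.84 + 1114.88 + 301.07 = 18900.68
ΣP(2001)Q(2001) = 17.29×21 + 1719.34×8 + 9.42×128 + 1.47×187 = 363.09 + 13754.72 + 1205.76 + 274.89 = 15598.46
link = 18900.68/15598.46 = 1.211702
Link 2002→2003:
ΣP(2003)Q(2002) = 15.56×17 + 1713.69×7 + 8.85×139 + 1.85×207 = 264.52 + 11995.83 + 1230.15 + 382.95 = 13873.45
ΣP(2002)Q(2002) = 17.09×17 + 2140.73×7 + 8.71×139 + 1.61×207 = 290.53 + 14985.11 + 1210.69 + 333.27 = 16819.6
link = 13873.45/16819.6 = 0.824838
Chained index = 100 × 0.860386 × 1.211702 × 0.824838 = 85.9920

85.99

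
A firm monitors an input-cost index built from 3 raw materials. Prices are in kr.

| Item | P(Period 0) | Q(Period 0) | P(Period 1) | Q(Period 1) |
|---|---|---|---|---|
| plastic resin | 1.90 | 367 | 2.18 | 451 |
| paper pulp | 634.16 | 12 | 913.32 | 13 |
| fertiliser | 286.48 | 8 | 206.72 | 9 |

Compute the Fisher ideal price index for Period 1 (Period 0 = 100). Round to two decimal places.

Laspeyres component (base-period weights):
ΣP(Period 1)Q(Period 0) = 2.18×367 + 913.32×12 + 206.72×8 = 800.06 + 10959.84 + 1653.76 = 13413.66
ΣP(Period 0)Q(Period 0) = 1.90×367 + 634.16×12 + 286.48×8 = 697.3 + 7609.92 + 2291.84 = 10599.06
L = 13413.66 / 10599.06 × 100 = 126.5552
Paasche component (current-period weights):
ΣP(Period 1)Q(Period 1) = 2.18×451 + 913.32×13 + 206.72×9 = 983.18 + 11873.16 + 1860.48 = 14716.82
ΣP(Period 0)Q(Period 1) = 1.90×451 + 634.16×13 + 286.48×9 = 856.9 + 8244.08 + 2578.32 = 11679.3
P = 14716.82 / 11679.3 × 100 = 126.0077
Fisher = √(L × P) = √(126.5552 × 126.0077) = 126.2812

126.28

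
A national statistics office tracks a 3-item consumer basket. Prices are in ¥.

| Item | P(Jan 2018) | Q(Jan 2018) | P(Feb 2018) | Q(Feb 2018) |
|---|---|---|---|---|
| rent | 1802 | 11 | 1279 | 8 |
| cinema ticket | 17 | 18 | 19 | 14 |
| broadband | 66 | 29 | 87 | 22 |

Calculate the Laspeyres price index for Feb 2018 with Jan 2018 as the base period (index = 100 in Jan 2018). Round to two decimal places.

Laspeyres price index uses base-period quantities as weights.
ΣP(Feb 2018)·Q(Jan 2018) = 1279×11 + 19×18 + 87×29 = 14069 + 342 + 2523 = 16934
ΣP(Jan 2018)·Q(Jan 2018) = 1802×11 + 17×18 + 66×29 = 19822 + 306 + 1914 = 22042
Index = 16934 / 22042 × 100 = 76.8261

76.83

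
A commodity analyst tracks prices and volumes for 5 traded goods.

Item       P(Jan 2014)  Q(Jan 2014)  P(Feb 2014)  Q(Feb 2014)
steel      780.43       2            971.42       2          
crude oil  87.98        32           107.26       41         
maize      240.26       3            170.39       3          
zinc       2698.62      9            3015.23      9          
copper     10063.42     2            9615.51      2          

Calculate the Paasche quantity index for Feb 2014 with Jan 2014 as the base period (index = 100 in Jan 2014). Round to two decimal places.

Paasche quantity index uses current-period prices as weights.
ΣP(Feb 2014)·Q(Feb 2014) = 971.42×2 + 107.26×41 + 170.39×3 + 3015.23×9 + 9615.51×2 = 1942.84 + 4397.66 + 511.17 + 27137.07 + 19231.02 = 53219.76
ΣP(Feb 2014)·Q(Jan 2014) = 971.42×2 + 107.26×32 + 170.39×3 + 3015.23×9 + 9615.51×2 = 1942.84 + 3432.32 + 511.17 + 27137.07 + 19231.02 = 52254.42
Index = 53219.76 / 52254.42 × 100 = 101.8474

101.85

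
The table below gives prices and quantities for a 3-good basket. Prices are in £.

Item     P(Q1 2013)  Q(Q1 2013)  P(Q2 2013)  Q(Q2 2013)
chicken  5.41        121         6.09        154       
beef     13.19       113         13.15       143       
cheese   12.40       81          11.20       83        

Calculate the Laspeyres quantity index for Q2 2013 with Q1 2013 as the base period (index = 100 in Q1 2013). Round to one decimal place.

119.0

Laspeyres quantity index uses base-period prices as weights.
ΣP(Q1 2013)·Q(Q2 2013) = 5.41×154 + 13.19×143 + 12.40×83 = 833.14 + 1886.17 + 1029.2 = 3748.51
ΣP(Q1 2013)·Q(Q1 2013) = 5.41×121 + 13.19×113 + 12.40×81 = 654.61 + 1490.47 + 1004.4 = 3149.48
Index = 3748.51 / 3149.48 × 100 = 119.0200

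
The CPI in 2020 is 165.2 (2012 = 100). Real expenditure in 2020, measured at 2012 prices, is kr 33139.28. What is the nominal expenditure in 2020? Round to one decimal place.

Nominal = Real × (Index/100) = 33139.28 × (165.2/100)
        = 33139.28 × 1.652 = 54746.0906

54746.1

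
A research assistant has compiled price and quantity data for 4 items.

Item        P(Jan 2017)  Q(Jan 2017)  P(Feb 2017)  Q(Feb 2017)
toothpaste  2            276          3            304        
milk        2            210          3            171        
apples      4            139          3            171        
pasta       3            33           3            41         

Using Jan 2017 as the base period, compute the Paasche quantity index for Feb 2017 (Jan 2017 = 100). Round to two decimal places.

Paasche quantity index uses current-period prices as weights.
ΣP(Feb 2017)·Q(Feb 2017) = 3×304 + 3×171 + 3×171 + 3×41 = 912 + 513 + 513 + 123 = 2061
ΣP(Feb 2017)·Q(Jan 2017) = 3×276 + 3×210 + 3×139 + 3×33 = 828 + 630 + 417 + 99 = 1974
Index = 2061 / 1974 × 100 = 104.4073

104.41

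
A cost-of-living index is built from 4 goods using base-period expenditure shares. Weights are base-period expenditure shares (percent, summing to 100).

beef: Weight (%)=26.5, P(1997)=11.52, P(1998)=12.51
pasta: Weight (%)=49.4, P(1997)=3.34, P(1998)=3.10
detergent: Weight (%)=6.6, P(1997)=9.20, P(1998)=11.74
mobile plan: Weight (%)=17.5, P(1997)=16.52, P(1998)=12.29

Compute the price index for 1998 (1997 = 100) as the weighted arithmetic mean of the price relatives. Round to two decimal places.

beef: 26.5 × (12.51/11.52) = 26.5 × 1.085938 = 28.7773
pasta: 49.4 × (3.10/3.34) = 49.4 × 0.928144 = 45.8503
detergent: 6.6 × (11.74/9.20) = 6.6 × 1.276087 = 8.4222
mobile plan: 17.5 × (12.29/16.52) = 17.5 × 0.743947 = 13.0191
Index = Σ wᵢ·(p₁ᵢ/p₀ᵢ) = 28.7773 + 45.8503 + 8.4222 + 13.0191 = 96.0689

96.07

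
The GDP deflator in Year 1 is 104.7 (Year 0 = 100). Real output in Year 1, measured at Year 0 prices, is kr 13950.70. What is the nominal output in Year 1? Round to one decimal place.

Nominal = Real × (Index/100) = 13950.70 × (104.7/100)
        = 13950.70 × 1.047 = 14606.3829

14606.4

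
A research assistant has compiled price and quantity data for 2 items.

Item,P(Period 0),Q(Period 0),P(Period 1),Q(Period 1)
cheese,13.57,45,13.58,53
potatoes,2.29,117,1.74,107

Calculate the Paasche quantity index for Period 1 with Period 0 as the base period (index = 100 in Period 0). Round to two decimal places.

111.20

Paasche quantity index uses current-period prices as weights.
ΣP(Period 1)·Q(Period 1) = 13.58×53 + 1.74×107 = 719.74 + 186.18 = 905.92
ΣP(Period 1)·Q(Period 0) = 13.58×45 + 1.74×117 = 611.1 + 203.58 = 814.68
Index = 905.92 / 814.68 × 100 = 111.1995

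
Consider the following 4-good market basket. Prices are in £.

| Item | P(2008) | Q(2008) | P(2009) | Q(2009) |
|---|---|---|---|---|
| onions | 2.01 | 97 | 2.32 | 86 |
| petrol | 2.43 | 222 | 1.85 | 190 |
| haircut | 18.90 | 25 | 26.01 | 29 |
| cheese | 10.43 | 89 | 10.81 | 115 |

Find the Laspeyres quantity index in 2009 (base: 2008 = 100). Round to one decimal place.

Laspeyres quantity index uses base-period prices as weights.
ΣP(2008)·Q(2009) = 2.01×86 + 2.43×190 + 18.90×29 + 10.43×115 = 172.86 + 461.7 + 548.1 + 1199.45 = 2382.11
ΣP(2008)·Q(2008) = 2.01×97 + 2.43×222 + 18.90×25 + 10.43×89 = 194.97 + 539.46 + 472.5 + 928.27 = 2135.2
Index = 2382.11 / 2135.2 × 100 = 111.5638

111.6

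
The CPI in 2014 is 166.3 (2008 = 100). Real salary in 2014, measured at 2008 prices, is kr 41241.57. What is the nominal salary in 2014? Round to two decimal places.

Nominal = Real × (Index/100) = 41241.57 × (166.3/100)
        = 41241.57 × 1.663 = 68584.7309

68584.73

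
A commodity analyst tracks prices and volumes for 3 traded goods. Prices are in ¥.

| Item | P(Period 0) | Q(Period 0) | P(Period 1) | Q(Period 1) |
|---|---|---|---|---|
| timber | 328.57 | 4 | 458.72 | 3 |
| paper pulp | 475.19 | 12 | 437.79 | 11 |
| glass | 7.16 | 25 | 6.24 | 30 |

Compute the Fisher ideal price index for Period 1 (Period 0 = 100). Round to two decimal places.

99.96

Laspeyres component (base-period weights):
ΣP(Period 1)Q(Period 0) = 458.72×4 + 437.79×12 + 6.24×25 = 1834.88 + 5253.48 + 156 = 7244.36
ΣP(Period 0)Q(Period 0) = 328.57×4 + 475.19×12 + 7.16×25 = 1314.28 + 5702.28 + 179 = 7195.56
L = 7244.36 / 7195.56 × 100 = 100.6782
Paasche component (current-period weights):
ΣP(Period 1)Q(Period 1) = 458.72×3 + 437.79×11 + 6.24×30 = 1376.16 + 4815.69 + 187.2 = 6379.05
ΣP(Period 0)Q(Period 1) = 328.57×3 + 475.19×11 + 7.16×30 = 985.71 + 5227.09 + 214.8 = 6427.6
P = 6379.05 / 6427.6 × 100 = 99.2447
Fisher = √(L × P) = √(100.6782 × 99.2447) = 99.9589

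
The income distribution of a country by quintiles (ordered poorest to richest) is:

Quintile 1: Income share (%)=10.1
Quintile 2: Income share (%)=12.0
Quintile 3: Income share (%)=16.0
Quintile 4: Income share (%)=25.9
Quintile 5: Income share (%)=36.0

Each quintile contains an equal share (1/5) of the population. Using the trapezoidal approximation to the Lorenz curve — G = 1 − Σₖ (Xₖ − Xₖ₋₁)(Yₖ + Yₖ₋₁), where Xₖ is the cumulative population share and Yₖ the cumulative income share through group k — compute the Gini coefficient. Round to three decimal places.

0.263

Cumulative income shares Yₖ: 0.1010, 0.2210, 0.3810, 0.6400, 1.0000
Σ (Xₖ−Xₖ₋₁)(Yₖ+Yₖ₋₁) = (1/5)(0.1010+0.0000) + (1/5)(0.2210+0.1010) + (1/5)(0.3810+0.2210) + (1/5)(0.6400+0.3810) + (1/5)(1.0000+0.6400)
  = 0.0202 + 0.0644 + 0.1204 + 0.2042 + 0.3280 = 0.7372
G = 1 − 0.7372 = 0.2628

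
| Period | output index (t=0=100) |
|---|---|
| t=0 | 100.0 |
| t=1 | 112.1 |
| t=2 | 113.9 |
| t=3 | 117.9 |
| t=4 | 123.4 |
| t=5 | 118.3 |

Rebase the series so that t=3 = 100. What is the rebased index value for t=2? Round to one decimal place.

Rebased(t=2) = 113.9 / 117.9 × 100 = 96.6073

96.6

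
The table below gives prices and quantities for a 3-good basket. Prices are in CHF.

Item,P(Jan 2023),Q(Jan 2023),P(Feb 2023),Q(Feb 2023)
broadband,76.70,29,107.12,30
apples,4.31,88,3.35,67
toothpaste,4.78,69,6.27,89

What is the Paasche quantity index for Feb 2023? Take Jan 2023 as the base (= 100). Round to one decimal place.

104.2

Paasche quantity index uses current-period prices as weights.
ΣP(Feb 2023)·Q(Feb 2023) = 107.12×30 + 3.35×67 + 6.27×89 = 3213.6 + 224.45 + 558.03 = 3996.08
ΣP(Feb 2023)·Q(Jan 2023) = 107.12×29 + 3.35×88 + 6.27×69 = 3106.48 + 294.8 + 432.63 = 3833.91
Index = 3996.08 / 3833.91 × 100 = 104.2299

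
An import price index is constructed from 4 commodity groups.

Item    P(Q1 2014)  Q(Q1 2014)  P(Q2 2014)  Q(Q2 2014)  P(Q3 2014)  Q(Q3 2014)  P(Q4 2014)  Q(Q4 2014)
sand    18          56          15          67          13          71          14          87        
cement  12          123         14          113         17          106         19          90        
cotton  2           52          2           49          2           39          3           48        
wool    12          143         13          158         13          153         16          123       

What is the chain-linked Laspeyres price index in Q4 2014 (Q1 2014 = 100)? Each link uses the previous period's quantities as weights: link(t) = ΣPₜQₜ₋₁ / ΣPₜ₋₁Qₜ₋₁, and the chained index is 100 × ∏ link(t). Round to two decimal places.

Link Q1 2014→Q2 2014:
ΣP(Q2 2014)Q(Q1 2014) = 15×56 + 14×123 + 2×52 + 13×143 = 840 + 1722 + 104 + 1859 = 4525
ΣP(Q1 2014)Q(Q1 2014) = 18×56 + 12×123 + 2×52 + 12×143 = 1008 + 1476 + 104 + 1716 = 4304
link = 4525/4304 = 1.051348
Link Q2 2014→Q3 2014:
ΣP(Q3 2014)Q(Q2 2014) = 13×67 + 17×113 + 2×49 + 13×158 = 871 + 1921 + 98 + 2054 = 4944
ΣP(Q2 2014)Q(Q2 2014) = 15×67 + 14×113 + 2×49 + 13×158 = 1005 + 1582 + 98 + 2054 = 4739
link = 4944/4739 = 1.043258
Link Q3 2014→Q4 2014:
ΣP(Q4 2014)Q(Q3 2014) = 14×71 + 19×106 + 3×39 + 16×153 = 994 + 2014 + 117 + 2448 = 5573
ΣP(Q3 2014)Q(Q3 2014) = 13×71 + 17×106 + 2×39 + 13×153 = 923 + 1802 + 78 + 1989 = 4792
link = 5573/4792 = 1.162980
Chained index = 100 × 1.051348 × 1.043258 × 1.162980 = 127.5588

127.56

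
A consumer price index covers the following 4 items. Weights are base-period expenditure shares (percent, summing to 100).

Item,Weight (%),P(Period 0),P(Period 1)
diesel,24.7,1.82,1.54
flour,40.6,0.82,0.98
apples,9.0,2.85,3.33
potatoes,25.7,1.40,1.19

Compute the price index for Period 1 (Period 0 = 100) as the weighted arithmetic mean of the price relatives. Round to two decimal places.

101.78

diesel: 24.7 × (1.54/1.82) = 24.7 × 0.846154 = 20.9000
flour: 40.6 × (0.98/0.82) = 40.6 × 1.195122 = 48.5220
apples: 9.0 × (3.33/2.85) = 9.0 × 1.168421 = 10.5158
potatoes: 25.7 × (1.19/1.40) = 25.7 × 0.850000 = 21.8450
Index = Σ wᵢ·(p₁ᵢ/p₀ᵢ) = 20.9000 + 48.5220 + 10.5158 + 21.8450 = 101.7827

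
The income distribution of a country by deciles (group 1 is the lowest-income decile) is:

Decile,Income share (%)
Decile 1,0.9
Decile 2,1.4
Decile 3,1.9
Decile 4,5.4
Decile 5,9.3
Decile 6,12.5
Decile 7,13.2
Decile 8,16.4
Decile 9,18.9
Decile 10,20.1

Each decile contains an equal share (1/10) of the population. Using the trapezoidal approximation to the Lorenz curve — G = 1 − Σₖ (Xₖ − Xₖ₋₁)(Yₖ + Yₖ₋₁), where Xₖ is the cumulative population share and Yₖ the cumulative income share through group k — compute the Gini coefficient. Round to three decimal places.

0.394

Cumulative income shares Yₖ: 0.0090, 0.0230, 0.0420, 0.0960, 0.1890, 0.3140, 0.4460, 0.6100, 0.7990, 1.0000
Σ (Xₖ−Xₖ₋₁)(Yₖ+Yₖ₋₁) = (1/10)(0.0090+0.0000) + (1/10)(0.0230+0.0090) + (1/10)(0.0420+0.0230) + (1/10)(0.0960+0.0420) + (1/10)(0.1890+0.0960) + (1/10)(0.3140+0.1890) + (1/10)(0.4460+0.3140) + (1/10)(0.6100+0.4460) + (1/10)(0.7990+0.6100) + (1/10)(1.0000+0.7990)
  = 0.0009 + 0.0032 + 0.0065 + 0.0138 + 0.0285 + 0.0503 + 0.0760 + 0.1056 + 0.1409 + 0.1799 = 0.6056
G = 1 − 0.6056 = 0.3944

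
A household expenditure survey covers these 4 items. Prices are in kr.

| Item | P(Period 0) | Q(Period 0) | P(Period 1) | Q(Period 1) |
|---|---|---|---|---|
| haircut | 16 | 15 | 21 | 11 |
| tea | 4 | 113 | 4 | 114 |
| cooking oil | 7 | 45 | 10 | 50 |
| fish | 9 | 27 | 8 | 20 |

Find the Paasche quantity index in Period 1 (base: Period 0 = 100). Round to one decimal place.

Paasche quantity index uses current-period prices as weights.
ΣP(Period 1)·Q(Period 1) = 21×11 + 4×114 + 10×50 + 8×20 = 231 + 456 + 500 + 160 = 1347
ΣP(Period 1)·Q(Period 0) = 21×15 + 4×113 + 10×45 + 8×27 = 315 + 452 + 450 + 216 = 1433
Index = 1347 / 1433 × 100 = 93.9986

94.0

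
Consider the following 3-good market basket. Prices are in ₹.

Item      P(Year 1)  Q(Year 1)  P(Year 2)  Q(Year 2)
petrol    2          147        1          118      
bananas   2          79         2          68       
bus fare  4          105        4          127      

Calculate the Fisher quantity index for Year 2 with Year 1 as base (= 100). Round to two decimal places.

Laspeyres component (base-period weights):
ΣP(Year 1)Q(Year 2) = 2×118 + 2×68 + 4×127 = 236 + 136 + 508 = 880
ΣP(Year 1)Q(Year 1) = 2×147 + 2×79 + 4×105 = 294 + 158 + 420 = 872
L = 880 / 872 × 100 = 100.9174
Paasche component (current-period weights):
ΣP(Year 2)Q(Year 2) = 1×118 + 2×68 + 4×127 = 118 + 136 + 508 = 762
ΣP(Year 2)Q(Year 1) = 1×147 + 2×79 + 4×105 = 147 + 158 + 420 = 725
P = 762 / 725 × 100 = 105.1034
Fisher = √(L × P) = √(100.9174 × 105.1034) = 102.9892

102.99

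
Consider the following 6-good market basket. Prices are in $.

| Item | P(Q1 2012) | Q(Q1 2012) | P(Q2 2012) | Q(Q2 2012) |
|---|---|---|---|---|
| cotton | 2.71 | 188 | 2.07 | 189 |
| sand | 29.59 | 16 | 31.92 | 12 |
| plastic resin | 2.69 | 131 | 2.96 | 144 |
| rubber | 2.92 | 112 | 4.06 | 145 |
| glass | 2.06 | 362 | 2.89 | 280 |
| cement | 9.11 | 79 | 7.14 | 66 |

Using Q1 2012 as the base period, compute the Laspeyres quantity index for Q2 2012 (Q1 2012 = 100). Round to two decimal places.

Laspeyres quantity index uses base-period prices as weights.
ΣP(Q1 2012)·Q(Q2 2012) = 2.71×189 + 29.59×12 + 2.69×144 + 2.92×145 + 2.06×280 + 9.11×66 = 512.19 + 355.08 + 387.36 + 423.4 + 576.8 + 601.26 = 2856.09
ΣP(Q1 2012)·Q(Q1 2012) = 2.71×188 + 29.59×16 + 2.69×131 + 2.92×112 + 2.06×362 + 9.11×79 = 509.48 + 473.44 + 352.39 + 327.04 + 745.72 + 719.69 = 3127.76
Index = 2856.09 / 3127.76 × 100 = 91.3142

91.31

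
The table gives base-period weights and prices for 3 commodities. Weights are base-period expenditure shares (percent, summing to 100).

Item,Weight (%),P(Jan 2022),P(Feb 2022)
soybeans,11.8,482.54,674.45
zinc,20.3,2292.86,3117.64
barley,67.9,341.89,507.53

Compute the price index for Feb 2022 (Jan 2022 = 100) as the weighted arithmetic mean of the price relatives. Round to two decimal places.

soybeans: 11.8 × (674.45/482.54) = 11.8 × 1.397708 = 16.4930
zinc: 20.3 × (3117.64/2292.86) = 20.3 × 1.359717 = 27.6022
barley: 67.9 × (507.53/341.89) = 67.9 × 1.484483 = 100.7964
Index = Σ wᵢ·(p₁ᵢ/p₀ᵢ) = 16.4930 + 27.6022 + 100.7964 = 144.8916

144.89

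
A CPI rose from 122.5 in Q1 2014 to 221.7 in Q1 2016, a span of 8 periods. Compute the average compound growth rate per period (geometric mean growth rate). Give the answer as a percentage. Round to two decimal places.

Growth factor = (221.7/122.5)^(1/8) = (1.809796)^(1/8) = 1.076970
Growth rate = 1.076970 − 1 = 0.076970 = 7.6970%

7.70%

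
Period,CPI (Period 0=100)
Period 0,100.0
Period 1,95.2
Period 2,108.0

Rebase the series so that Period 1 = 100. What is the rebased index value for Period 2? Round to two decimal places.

113.45

Rebased(Period 2) = 108.0 / 95.2 × 100 = 113.4454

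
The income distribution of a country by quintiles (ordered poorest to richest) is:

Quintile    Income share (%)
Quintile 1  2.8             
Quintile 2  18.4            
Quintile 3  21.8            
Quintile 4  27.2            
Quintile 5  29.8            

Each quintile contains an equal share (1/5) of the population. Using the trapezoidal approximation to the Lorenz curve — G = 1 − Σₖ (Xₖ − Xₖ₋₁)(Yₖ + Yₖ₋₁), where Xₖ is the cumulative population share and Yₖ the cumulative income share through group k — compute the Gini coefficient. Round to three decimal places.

0.251

Cumulative income shares Yₖ: 0.0280, 0.2120, 0.4300, 0.7020, 1.0000
Σ (Xₖ−Xₖ₋₁)(Yₖ+Yₖ₋₁) = (1/5)(0.0280+0.0000) + (1/5)(0.2120+0.0280) + (1/5)(0.4300+0.2120) + (1/5)(0.7020+0.4300) + (1/5)(1.0000+0.7020)
  = 0.0056 + 0.0480 + 0.1284 + 0.2264 + 0.3404 = 0.7488
G = 1 − 0.7488 = 0.2512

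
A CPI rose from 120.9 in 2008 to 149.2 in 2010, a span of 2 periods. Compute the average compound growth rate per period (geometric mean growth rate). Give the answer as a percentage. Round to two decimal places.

11.09%

Growth factor = (149.2/120.9)^(1/2) = (1.234078)^(1/2) = 1.110891
Growth rate = 1.110891 − 1 = 0.110891 = 11.0891%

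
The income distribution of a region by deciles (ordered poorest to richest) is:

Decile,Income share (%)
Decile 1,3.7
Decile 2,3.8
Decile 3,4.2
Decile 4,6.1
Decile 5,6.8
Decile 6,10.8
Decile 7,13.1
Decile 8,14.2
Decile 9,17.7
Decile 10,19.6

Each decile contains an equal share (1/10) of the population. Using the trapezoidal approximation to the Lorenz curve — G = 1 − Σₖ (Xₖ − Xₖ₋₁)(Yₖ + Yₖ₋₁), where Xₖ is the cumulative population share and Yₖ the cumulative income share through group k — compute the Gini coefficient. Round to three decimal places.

Cumulative income shares Yₖ: 0.0370, 0.0750, 0.1170, 0.1780, 0.2460, 0.3540, 0.4850, 0.6270, 0.8040, 1.0000
Σ (Xₖ−Xₖ₋₁)(Yₖ+Yₖ₋₁) = (1/10)(0.0370+0.0000) + (1/10)(0.0750+0.0370) + (1/10)(0.1170+0.0750) + (1/10)(0.1780+0.1170) + (1/10)(0.2460+0.1780) + (1/10)(0.3540+0.2460) + (1/10)(0.4850+0.3540) + (1/10)(0.6270+0.4850) + (1/10)(0.8040+0.6270) + (1/10)(1.0000+0.8040)
  = 0.0037 + 0.0112 + 0.0192 + 0.0295 + 0.0424 + 0.0600 + 0.0839 + 0.1112 + 0.1431 + 0.1804 = 0.6846
G = 1 − 0.6846 = 0.3154

0.315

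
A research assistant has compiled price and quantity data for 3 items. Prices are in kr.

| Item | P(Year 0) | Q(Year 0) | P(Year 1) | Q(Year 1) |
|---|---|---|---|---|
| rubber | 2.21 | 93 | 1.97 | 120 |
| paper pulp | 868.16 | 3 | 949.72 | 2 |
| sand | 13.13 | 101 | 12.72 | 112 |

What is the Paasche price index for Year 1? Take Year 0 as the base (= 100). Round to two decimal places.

102.55

Paasche price index uses current-period quantities as weights.
ΣP(Year 1)·Q(Year 1) = 1.97×120 + 949.72×2 + 12.72×112 = 236.4 + 1899.44 + 1424.64 = 3560.48
ΣP(Year 0)·Q(Year 1) = 2.21×120 + 868.16×2 + 13.13×112 = 265.2 + 1736.32 + 1470.56 = 3472.08
Index = 3560.48 / 3472.08 × 100 = 102.5460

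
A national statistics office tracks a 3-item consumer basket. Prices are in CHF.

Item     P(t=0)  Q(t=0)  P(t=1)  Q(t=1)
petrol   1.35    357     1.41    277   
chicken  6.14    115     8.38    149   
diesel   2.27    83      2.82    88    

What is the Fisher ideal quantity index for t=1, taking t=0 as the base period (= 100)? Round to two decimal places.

109.54

Laspeyres component (base-period weights):
ΣP(t=0)Q(t=1) = 1.35×277 + 6.14×149 + 2.27×88 = 373.95 + 914.86 + 199.76 = 1488.57
ΣP(t=0)Q(t=0) = 1.35×357 + 6.14×115 + 2.27×83 = 481.95 + 706.1 + 188.41 = 1376.46
L = 1488.57 / 1376.46 × 100 = 108.1448
Paasche component (current-period weights):
ΣP(t=1)Q(t=1) = 1.41×277 + 8.38×149 + 2.82×88 = 390.57 + 1248.62 + 248.16 = 1887.35
ΣP(t=1)Q(t=0) = 1.41×357 + 8.38×115 + 2.82×83 = 503.37 + 963.7 + 234.06 = 1701.13
P = 1887.35 / 1701.13 × 100 = 110.9468
Fisher = √(L × P) = √(108.1448 × 110.9468) = 109.5369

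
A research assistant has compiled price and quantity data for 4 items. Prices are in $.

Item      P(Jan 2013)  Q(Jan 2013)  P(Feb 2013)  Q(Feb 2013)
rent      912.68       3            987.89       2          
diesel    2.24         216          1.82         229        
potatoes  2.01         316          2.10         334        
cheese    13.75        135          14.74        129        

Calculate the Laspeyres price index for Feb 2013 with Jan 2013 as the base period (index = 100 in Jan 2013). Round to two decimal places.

105.20

Laspeyres price index uses base-period quantities as weights.
ΣP(Feb 2013)·Q(Jan 2013) = 987.89×3 + 1.82×216 + 2.10×316 + 14.74×135 = 2963.67 + 393.12 + 663.6 + 1989.9 = 6010.29
ΣP(Jan 2013)·Q(Jan 2013) = 912.68×3 + 2.24×216 + 2.01×316 + 13.75×135 = 2738.04 + 483.84 + 635.16 + 1856.25 = 5713.29
Index = 6010.29 / 5713.29 × 100 = 105.1984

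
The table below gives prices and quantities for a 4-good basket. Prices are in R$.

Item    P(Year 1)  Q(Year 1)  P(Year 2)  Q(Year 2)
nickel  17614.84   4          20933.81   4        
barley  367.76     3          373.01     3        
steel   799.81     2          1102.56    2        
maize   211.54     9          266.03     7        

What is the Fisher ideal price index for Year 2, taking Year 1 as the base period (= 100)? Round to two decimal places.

119.15

Laspeyres component (base-period weights):
ΣP(Year 2)Q(Year 1) = 20933.81×4 + 373.01×3 + 1102.56×2 + 266.03×9 = 83735.24 + 1119.03 + 2205.12 + 2394.27 = 89453.66
ΣP(Year 1)Q(Year 1) = 17614.84×4 + 367.76×3 + 799.81×2 + 211.54×9 = 70459.36 + 1103.28 + 1599.62 + 1903.86 = 75066.12
L = 89453.66 / 75066.12 × 100 = 119.1665
Paasche component (current-period weights):
ΣP(Year 2)Q(Year 2) = 20933.81×4 + 373.01×3 + 1102.56×2 + 266.03×7 = 83735.24 + 1119.03 + 2205.12 + 1862.21 = 88921.6
ΣP(Year 1)Q(Year 2) = 17614.84×4 + 367.76×3 + 799.81×2 + 211.54×7 = 70459.36 + 1103.28 + 1599.62 + 1480.78 = 74643.04
P = 88921.6 / 74643.04 × 100 = 119.1291
Fisher = √(L × P) = √(119.1665 × 119.1291) = 119.1478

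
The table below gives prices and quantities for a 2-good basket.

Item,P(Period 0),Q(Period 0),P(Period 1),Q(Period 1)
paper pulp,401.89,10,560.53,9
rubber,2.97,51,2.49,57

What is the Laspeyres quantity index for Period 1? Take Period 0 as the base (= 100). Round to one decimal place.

Laspeyres quantity index uses base-period prices as weights.
ΣP(Period 0)·Q(Period 1) = 401.89×9 + 2.97×57 = 3617.01 + 169.29 = 3786.3
ΣP(Period 0)·Q(Period 0) = 401.89×10 + 2.97×51 = 4018.9 + 151.47 = 4170.37
Index = 3786.3 / 4170.37 × 100 = 90.7905

90.8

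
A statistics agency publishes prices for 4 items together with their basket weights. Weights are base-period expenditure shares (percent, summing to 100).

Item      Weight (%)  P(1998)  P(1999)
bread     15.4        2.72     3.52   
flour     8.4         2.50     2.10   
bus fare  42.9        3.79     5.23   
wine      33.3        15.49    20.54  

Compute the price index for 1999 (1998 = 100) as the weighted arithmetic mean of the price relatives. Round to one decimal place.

bread: 15.4 × (3.52/2.72) = 15.4 × 1.294118 = 19.9294
flour: 8.4 × (2.10/2.50) = 8.4 × 0.840000 = 7.0560
bus fare: 42.9 × (5.23/3.79) = 42.9 × 1.379947 = 59.1997
wine: 33.3 × (20.54/15.49) = 33.3 × 1.326017 = 44.1564
Index = Σ wᵢ·(p₁ᵢ/p₀ᵢ) = 19.9294 + 7.0560 + 59.1997 + 44.1564 = 130.3415

130.3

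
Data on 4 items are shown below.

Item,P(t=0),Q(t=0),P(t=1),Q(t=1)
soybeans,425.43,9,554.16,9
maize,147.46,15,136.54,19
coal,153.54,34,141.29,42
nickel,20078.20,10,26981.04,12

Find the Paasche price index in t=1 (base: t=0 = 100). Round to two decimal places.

Paasche price index uses current-period quantities as weights.
ΣP(t=1)·Q(t=1) = 554.16×9 + 136.54×19 + 141.29×42 + 26981.04×12 = 4987.44 + 2594.26 + 5934.18 + 323772.48 = 337288.36
ΣP(t=0)·Q(t=1) = 425.43×9 + 147.46×19 + 153.54×42 + 20078.20×12 = 3828.87 + 2801.74 + 6448.68 + 240938.4 = 254017.69
Index = 337288.36 / 254017.69 × 100 = 132.7814

132.78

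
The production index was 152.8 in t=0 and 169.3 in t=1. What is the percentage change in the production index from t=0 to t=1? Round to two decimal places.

Change = (169.3 − 152.8) / 152.8 × 100
       = 16.5 / 152.8 × 100 = 10.7984%

10.80%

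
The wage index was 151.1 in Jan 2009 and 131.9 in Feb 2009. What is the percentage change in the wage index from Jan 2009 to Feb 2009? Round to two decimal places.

-12.71%

Change = (131.9 − 151.1) / 151.1 × 100
       = -19.2 / 151.1 × 100 = -12.7068%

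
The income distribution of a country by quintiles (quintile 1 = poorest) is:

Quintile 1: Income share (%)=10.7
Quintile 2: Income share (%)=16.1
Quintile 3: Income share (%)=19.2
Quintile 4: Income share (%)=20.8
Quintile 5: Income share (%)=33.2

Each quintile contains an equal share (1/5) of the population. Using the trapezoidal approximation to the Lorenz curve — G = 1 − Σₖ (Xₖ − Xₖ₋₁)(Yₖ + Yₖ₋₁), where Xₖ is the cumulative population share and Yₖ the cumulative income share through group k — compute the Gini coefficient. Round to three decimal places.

0.199

Cumulative income shares Yₖ: 0.1070, 0.2680, 0.4600, 0.6680, 1.0000
Σ (Xₖ−Xₖ₋₁)(Yₖ+Yₖ₋₁) = (1/5)(0.1070+0.0000) + (1/5)(0.2680+0.1070) + (1/5)(0.4600+0.2680) + (1/5)(0.6680+0.4600) + (1/5)(1.0000+0.6680)
  = 0.0214 + 0.0750 + 0.1456 + 0.2256 + 0.3336 = 0.8012
G = 1 − 0.8012 = 0.1988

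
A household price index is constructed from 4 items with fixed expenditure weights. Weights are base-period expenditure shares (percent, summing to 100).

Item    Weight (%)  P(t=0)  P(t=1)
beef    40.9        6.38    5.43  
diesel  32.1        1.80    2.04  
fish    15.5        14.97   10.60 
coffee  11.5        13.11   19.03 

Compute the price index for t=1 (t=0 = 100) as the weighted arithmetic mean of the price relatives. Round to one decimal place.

beef: 40.9 × (5.43/6.38) = 40.9 × 0.851097 = 34.8099
diesel: 32.1 × (2.04/1.80) = 32.1 × 1.133333 = 36.3800
fish: 15.5 × (10.60/14.97) = 15.5 × 0.708083 = 10.9753
coffee: 11.5 × (19.03/13.11) = 11.5 × 1.451564 = 16.6930
Index = Σ wᵢ·(p₁ᵢ/p₀ᵢ) = 34.8099 + 36.3800 + 10.9753 + 16.6930 = 98.8581

98.9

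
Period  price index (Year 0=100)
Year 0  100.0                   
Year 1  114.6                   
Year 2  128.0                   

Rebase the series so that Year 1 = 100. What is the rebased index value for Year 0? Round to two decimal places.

87.26

Rebased(Year 0) = 100.0 / 114.6 × 100 = 87.2600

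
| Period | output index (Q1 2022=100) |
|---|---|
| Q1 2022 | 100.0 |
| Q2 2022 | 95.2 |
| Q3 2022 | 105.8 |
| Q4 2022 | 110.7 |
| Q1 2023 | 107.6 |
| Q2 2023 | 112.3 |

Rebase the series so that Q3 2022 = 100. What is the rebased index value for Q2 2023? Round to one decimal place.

106.1

Rebased(Q2 2023) = 112.3 / 105.8 × 100 = 106.1437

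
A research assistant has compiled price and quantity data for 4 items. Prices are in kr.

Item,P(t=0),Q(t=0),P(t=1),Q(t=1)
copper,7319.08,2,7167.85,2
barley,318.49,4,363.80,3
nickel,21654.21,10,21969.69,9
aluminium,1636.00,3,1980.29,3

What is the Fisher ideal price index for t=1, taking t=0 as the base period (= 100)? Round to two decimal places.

Laspeyres component (base-period weights):
ΣP(t=1)Q(t=0) = 7167.85×2 + 363.80×4 + 21969.69×10 + 1980.29×3 = 14335.7 + 1455.2 + 219696.9 + 5940.87 = 241428.67
ΣP(t=0)Q(t=0) = 7319.08×2 + 318.49×4 + 21654.21×10 + 1636.00×3 = 14638.16 + 1273.96 + 216542.1 + 4908 = 237362.22
L = 241428.67 / 237362.22 × 100 = 101.7132
Paasche component (current-period weights):
ΣP(t=1)Q(t=1) = 7167.85×2 + 363.80×3 + 21969.69×9 + 1980.29×3 = 14335.7 + 1091.4 + 197727.21 + 5940.87 = 219095.18
ΣP(t=0)Q(t=1) = 7319.08×2 + 318.49×3 + 21654.21×9 + 1636.00×3 = 14638.16 + 955.47 + 194887.89 + 4908 = 215389.52
P = 219095.18 / 215389.52 × 100 = 101.7204
Fisher = √(L × P) = √(101.7132 × 101.7204) = 101.7168

101.72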